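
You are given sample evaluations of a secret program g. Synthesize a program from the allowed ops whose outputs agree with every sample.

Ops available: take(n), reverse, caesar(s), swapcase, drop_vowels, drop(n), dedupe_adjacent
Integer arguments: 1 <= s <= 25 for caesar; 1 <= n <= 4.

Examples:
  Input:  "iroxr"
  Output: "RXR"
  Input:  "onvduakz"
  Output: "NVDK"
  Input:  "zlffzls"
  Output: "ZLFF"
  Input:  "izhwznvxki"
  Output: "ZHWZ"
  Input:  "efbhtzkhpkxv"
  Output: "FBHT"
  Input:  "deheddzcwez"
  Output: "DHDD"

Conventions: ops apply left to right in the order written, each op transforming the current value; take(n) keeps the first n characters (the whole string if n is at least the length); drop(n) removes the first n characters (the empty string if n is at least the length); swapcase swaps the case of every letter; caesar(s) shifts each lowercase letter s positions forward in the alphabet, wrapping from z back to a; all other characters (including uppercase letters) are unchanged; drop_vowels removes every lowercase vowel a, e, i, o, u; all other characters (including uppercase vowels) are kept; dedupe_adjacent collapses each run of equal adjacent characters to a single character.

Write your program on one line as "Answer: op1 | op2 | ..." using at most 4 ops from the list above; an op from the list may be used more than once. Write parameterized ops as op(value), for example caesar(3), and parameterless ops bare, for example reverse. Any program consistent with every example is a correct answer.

drop_vowels | swapcase | take(4)

Check, running the answer program on each example:
  "iroxr" -> "rxr" -> "RXR" -> "RXR"
  "onvduakz" -> "nvdkz" -> "NVDKZ" -> "NVDK"
  "zlffzls" -> "zlffzls" -> "ZLFFZLS" -> "ZLFF"
  "izhwznvxki" -> "zhwznvxk" -> "ZHWZNVXK" -> "ZHWZ"
  "efbhtzkhpkxv" -> "fbhtzkhpkxv" -> "FBHTZKHPKXV" -> "FBHT"
  "deheddzcwez" -> "dhddzcwz" -> "DHDDZCWZ" -> "DHDD"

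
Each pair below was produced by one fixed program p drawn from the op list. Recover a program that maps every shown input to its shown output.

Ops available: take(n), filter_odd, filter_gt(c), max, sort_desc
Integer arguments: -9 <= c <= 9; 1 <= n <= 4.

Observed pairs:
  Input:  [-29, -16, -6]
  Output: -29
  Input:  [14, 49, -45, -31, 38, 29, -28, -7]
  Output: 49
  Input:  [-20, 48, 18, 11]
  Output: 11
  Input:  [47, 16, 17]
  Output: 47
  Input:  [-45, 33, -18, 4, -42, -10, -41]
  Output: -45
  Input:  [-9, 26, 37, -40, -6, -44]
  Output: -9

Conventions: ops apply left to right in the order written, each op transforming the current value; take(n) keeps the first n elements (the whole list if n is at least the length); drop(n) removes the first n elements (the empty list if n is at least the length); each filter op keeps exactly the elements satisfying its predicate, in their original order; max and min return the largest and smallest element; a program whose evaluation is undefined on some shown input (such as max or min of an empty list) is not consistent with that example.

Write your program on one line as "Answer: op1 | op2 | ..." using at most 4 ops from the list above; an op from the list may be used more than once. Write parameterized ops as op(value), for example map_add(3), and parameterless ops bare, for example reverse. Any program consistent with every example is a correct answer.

filter_odd | take(1) | max

Check, running the answer program on each example:
  [-29, -16, -6] -> [-29] -> [-29] -> -29
  [14, 49, -45, -31, 38, 29, -28, -7] -> [49, -45, -31, 29, -7] -> [49] -> 49
  [-20, 48, 18, 11] -> [11] -> [11] -> 11
  [47, 16, 17] -> [47, 17] -> [47] -> 47
  [-45, 33, -18, 4, -42, -10, -41] -> [-45, 33, -41] -> [-45] -> -45
  [-9, 26, 37, -40, -6, -44] -> [-9, 37] -> [-9] -> -9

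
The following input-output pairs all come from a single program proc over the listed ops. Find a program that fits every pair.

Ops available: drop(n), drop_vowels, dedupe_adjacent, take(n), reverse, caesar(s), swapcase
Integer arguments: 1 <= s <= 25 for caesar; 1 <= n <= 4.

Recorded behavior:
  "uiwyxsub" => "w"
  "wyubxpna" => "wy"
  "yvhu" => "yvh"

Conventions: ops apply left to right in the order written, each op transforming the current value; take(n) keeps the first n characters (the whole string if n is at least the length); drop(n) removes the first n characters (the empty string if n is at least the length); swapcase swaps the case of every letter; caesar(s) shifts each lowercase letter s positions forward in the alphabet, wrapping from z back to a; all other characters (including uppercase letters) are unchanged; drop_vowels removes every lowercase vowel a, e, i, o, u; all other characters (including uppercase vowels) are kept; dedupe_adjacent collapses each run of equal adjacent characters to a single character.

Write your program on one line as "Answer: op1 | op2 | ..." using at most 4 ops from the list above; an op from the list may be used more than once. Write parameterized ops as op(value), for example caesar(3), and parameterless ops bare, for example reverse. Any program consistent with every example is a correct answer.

swapcase | take(3) | swapcase | drop_vowels

Check, running the answer program on each example:
  "uiwyxsub" -> "UIWYXSUB" -> "UIW" -> "uiw" -> "w"
  "wyubxpna" -> "WYUBXPNA" -> "WYU" -> "wyu" -> "wy"
  "yvhu" -> "YVHU" -> "YVH" -> "yvh" -> "yvh"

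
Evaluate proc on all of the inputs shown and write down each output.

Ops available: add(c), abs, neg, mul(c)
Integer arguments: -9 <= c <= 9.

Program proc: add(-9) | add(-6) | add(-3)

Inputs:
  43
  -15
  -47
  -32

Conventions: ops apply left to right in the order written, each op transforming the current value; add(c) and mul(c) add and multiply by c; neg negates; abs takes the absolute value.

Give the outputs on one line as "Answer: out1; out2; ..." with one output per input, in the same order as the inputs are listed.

25; -33; -65; -50

Execution, op by op:
  43 -> 34 -> 28 -> 25
  -15 -> -24 -> -30 -> -33
  -47 -> -56 -> -62 -> -65
  -32 -> -41 -> -47 -> -50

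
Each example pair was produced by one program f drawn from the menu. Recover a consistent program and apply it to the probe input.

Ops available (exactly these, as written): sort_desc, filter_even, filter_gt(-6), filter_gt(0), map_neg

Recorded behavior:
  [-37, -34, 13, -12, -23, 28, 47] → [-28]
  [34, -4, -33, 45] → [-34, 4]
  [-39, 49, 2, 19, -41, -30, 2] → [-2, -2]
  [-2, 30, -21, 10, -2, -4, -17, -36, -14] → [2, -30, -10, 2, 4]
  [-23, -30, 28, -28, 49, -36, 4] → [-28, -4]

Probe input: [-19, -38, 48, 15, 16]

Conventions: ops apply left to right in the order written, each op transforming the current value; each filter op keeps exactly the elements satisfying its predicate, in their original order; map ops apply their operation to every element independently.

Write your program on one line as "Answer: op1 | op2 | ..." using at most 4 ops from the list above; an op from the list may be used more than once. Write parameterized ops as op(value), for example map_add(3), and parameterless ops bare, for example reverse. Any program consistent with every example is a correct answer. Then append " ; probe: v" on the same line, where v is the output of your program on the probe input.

filter_gt(-6) | filter_even | map_neg ; probe: [-48, -16]

Check, running the answer program on each example:
  [-37, -34, 13, -12, -23, 28, 47] -> [13, 28, 47] -> [28] -> [-28]
  [34, -4, -33, 45] -> [34, -4, 45] -> [34, -4] -> [-34, 4]
  [-39, 49, 2, 19, -41, -30, 2] -> [49, 2, 19, 2] -> [2, 2] -> [-2, -2]
  [-2, 30, -21, 10, -2, -4, -17, -36, -14] -> [-2, 30, 10, -2, -4] -> [-2, 30, 10, -2, -4] -> [2, -30, -10, 2, 4]
  [-23, -30, 28, -28, 49, -36, 4] -> [28, 49, 4] -> [28, 4] -> [-28, -4]
  probe: [-19, -38, 48, 15, 16] -> [48, 15, 16] -> [48, 16] -> [-48, -16]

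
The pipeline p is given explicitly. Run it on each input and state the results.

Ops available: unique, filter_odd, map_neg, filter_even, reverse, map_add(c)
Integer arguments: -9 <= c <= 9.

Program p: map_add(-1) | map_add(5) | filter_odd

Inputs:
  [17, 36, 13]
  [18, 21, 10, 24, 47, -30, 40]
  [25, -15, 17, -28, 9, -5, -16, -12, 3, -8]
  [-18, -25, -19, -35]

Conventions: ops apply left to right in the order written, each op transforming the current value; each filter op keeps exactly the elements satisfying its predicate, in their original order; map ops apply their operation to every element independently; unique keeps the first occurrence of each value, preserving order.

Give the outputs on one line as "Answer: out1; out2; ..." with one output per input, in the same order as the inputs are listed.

[21, 17]; [25, 51]; [29, -11, 21, 13, -1, 7]; [-21, -15, -31]

Execution, op by op:
  [17, 36, 13] -> [16, 35, 12] -> [21, 40, 17] -> [21, 17]
  [18, 21, 10, 24, 47, -30, 40] -> [17, 20, 9, 23, 46, -31, 39] -> [22, 25, 14, 28, 51, -26, 44] -> [25, 51]
  [25, -15, 17, -28, 9, -5, -16, -12, 3, -8] -> [24, -16, 16, -29, 8, -6, -17, -13, 2, -9] -> [29, -11, 21, -24, 13, -1, -12, -8, 7, -4] -> [29, -11, 21, 13, -1, 7]
  [-18, -25, -19, -35] -> [-19, -26, -20, -36] -> [-14, -21, -15, -31] -> [-21, -15, -31]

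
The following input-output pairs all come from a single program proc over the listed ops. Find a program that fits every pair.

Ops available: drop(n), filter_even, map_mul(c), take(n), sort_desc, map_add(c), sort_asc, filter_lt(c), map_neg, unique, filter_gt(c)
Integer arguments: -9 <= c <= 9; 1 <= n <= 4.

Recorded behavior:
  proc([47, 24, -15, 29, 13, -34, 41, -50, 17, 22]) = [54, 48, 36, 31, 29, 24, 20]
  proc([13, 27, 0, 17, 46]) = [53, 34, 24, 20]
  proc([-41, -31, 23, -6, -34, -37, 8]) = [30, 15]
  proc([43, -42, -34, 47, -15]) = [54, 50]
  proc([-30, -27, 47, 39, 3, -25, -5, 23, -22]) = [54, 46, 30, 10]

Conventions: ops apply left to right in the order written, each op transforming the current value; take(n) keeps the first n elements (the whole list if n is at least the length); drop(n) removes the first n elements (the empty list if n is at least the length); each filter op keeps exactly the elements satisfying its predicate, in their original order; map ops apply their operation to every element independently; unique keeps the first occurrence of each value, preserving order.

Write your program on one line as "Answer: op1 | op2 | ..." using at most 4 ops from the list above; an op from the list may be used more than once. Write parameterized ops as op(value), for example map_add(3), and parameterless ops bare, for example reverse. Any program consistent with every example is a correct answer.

filter_gt(1) | sort_desc | map_add(7)

Check, running the answer program on each example:
  [47, 24, -15, 29, 13, -34, 41, -50, 17, 22] -> [47, 24, 29, 13, 41, 17, 22] -> [47, 41, 29, 24, 22, 17, 13] -> [54, 48, 36, 31, 29, 24, 20]
  [13, 27, 0, 17, 46] -> [13, 27, 17, 46] -> [46, 27, 17, 13] -> [53, 34, 24, 20]
  [-41, -31, 23, -6, -34, -37, 8] -> [23, 8] -> [23, 8] -> [30, 15]
  [43, -42, -34, 47, -15] -> [43, 47] -> [47, 43] -> [54, 50]
  [-30, -27, 47, 39, 3, -25, -5, 23, -22] -> [47, 39, 3, 23] -> [47, 39, 23, 3] -> [54, 46, 30, 10]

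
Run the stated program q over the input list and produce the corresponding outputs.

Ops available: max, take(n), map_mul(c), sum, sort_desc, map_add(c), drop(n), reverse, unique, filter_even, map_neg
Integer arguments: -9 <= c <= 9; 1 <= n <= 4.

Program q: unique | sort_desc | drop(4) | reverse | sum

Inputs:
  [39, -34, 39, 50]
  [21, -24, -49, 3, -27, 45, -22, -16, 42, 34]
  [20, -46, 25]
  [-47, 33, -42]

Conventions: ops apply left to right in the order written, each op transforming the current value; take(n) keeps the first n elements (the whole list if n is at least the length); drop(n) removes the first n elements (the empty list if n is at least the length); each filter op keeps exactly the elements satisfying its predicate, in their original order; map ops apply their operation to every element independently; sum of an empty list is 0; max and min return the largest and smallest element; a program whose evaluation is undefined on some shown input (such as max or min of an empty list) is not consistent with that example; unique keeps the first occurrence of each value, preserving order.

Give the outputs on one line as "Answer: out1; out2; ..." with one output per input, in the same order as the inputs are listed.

Execution, op by op:
  [39, -34, 39, 50] -> [39, -34, 50] -> [50, 39, -34] -> [] -> [] -> 0
  [21, -24, -49, 3, -27, 45, -22, -16, 42, 34] -> [21, -24, -49, 3, -27, 45, -22, -16, 42, 34] -> [45, 42, 34, 21, 3, -16, -22, -24, -27, -49] -> [3, -16, -22, -24, -27, -49] -> [-49, -27, -24, -22, -16, 3] -> -135
  [20, -46, 25] -> [20, -46, 25] -> [25, 20, -46] -> [] -> [] -> 0
  [-47, 33, -42] -> [-47, 33, -42] -> [33, -42, -47] -> [] -> [] -> 0

0; -135; 0; 0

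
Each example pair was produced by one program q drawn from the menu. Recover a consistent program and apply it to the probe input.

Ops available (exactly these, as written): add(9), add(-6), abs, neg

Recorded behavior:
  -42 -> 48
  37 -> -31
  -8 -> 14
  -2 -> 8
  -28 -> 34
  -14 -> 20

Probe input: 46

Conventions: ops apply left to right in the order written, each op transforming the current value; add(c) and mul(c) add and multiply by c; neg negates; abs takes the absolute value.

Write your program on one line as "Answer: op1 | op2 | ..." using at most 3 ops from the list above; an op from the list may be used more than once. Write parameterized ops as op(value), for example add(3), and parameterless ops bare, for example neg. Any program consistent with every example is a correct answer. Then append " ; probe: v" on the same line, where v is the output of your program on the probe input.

add(-6) | neg ; probe: -40

Check, running the answer program on each example:
  -42 -> -48 -> 48
  37 -> 31 -> -31
  -8 -> -14 -> 14
  -2 -> -8 -> 8
  -28 -> -34 -> 34
  -14 -> -20 -> 20
  probe: 46 -> 40 -> -40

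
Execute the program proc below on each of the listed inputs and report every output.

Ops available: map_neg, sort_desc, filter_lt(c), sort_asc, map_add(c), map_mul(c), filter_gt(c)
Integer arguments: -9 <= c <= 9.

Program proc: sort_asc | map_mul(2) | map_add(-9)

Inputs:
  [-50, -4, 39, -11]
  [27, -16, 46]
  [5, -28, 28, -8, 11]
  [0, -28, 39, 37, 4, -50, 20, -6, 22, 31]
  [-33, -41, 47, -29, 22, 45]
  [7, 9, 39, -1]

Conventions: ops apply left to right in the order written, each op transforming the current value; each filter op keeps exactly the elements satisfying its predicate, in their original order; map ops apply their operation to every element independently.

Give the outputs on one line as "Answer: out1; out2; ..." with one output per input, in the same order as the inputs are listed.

[-109, -31, -17, 69]; [-41, 45, 83]; [-65, -25, 1, 13, 47]; [-109, -65, -21, -9, -1, 31, 35, 53, 65, 69]; [-91, -75, -67, 35, 81, 85]; [-11, 5, 9, 69]

Execution, op by op:
  [-50, -4, 39, -11] -> [-50, -11, -4, 39] -> [-100, -22, -8, 78] -> [-109, -31, -17, 69]
  [27, -16, 46] -> [-16, 27, 46] -> [-32, 54, 92] -> [-41, 45, 83]
  [5, -28, 28, -8, 11] -> [-28, -8, 5, 11, 28] -> [-56, -16, 10, 22, 56] -> [-65, -25, 1, 13, 47]
  [0, -28, 39, 37, 4, -50, 20, -6, 22, 31] -> [-50, -28, -6, 0, 4, 20, 22, 31, 37, 39] -> [-100, -56, -12, 0, 8, 40, 44, 62, 74, 78] -> [-109, -65, -21, -9, -1, 31, 35, 53, 65, 69]
  [-33, -41, 47, -29, 22, 45] -> [-41, -33, -29, 22, 45, 47] -> [-82, -66, -58, 44, 90, 94] -> [-91, -75, -67, 35, 81, 85]
  [7, 9, 39, -1] -> [-1, 7, 9, 39] -> [-2, 14, 18, 78] -> [-11, 5, 9, 69]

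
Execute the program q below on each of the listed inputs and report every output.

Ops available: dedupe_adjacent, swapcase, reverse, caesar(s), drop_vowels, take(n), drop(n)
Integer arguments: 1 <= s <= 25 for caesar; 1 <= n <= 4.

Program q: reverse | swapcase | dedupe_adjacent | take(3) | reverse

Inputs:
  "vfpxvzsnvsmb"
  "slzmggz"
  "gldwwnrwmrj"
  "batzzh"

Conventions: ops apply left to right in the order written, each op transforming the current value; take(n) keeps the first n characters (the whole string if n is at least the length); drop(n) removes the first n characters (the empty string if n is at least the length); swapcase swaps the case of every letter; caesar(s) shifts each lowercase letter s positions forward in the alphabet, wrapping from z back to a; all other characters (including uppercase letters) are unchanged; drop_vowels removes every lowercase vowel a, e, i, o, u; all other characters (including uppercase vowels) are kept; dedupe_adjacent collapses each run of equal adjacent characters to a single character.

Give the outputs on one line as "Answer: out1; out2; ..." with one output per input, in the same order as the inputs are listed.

Execution, op by op:
  "vfpxvzsnvsmb" -> "bmsvnszvxpfv" -> "BMSVNSZVXPFV" -> "BMSVNSZVXPFV" -> "BMS" -> "SMB"
  "slzmggz" -> "zggmzls" -> "ZGGMZLS" -> "ZGMZLS" -> "ZGM" -> "MGZ"
  "gldwwnrwmrj" -> "jrmwrnwwdlg" -> "JRMWRNWWDLG" -> "JRMWRNWDLG" -> "JRM" -> "MRJ"
  "batzzh" -> "hzztab" -> "HZZTAB" -> "HZTAB" -> "HZT" -> "TZH"

"SMB"; "MGZ"; "MRJ"; "TZH"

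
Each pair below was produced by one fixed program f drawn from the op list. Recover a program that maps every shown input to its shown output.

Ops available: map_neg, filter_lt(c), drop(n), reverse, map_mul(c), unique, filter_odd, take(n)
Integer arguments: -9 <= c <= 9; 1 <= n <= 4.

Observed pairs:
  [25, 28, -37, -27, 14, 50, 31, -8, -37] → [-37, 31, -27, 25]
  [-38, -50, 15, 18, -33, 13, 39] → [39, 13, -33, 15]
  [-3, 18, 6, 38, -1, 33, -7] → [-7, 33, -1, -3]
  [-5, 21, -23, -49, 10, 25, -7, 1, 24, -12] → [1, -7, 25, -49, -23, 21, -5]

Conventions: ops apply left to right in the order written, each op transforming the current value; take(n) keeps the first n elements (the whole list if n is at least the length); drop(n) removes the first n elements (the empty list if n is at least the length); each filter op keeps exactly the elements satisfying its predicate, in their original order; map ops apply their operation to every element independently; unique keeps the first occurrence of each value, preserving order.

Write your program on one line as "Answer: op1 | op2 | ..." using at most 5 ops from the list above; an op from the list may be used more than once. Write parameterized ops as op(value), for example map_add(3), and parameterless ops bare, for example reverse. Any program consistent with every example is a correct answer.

filter_odd | map_neg | reverse | unique | map_neg

Check, running the answer program on each example:
  [25, 28, -37, -27, 14, 50, 31, -8, -37] -> [25, -37, -27, 31, -37] -> [-25, 37, 27, -31, 37] -> [37, -31, 27, 37, -25] -> [37, -31, 27, -25] -> [-37, 31, -27, 25]
  [-38, -50, 15, 18, -33, 13, 39] -> [15, -33, 13, 39] -> [-15, 33, -13, -39] -> [-39, -13, 33, -15] -> [-39, -13, 33, -15] -> [39, 13, -33, 15]
  [-3, 18, 6, 38, -1, 33, -7] -> [-3, -1, 33, -7] -> [3, 1, -33, 7] -> [7, -33, 1, 3] -> [7, -33, 1, 3] -> [-7, 33, -1, -3]
  [-5, 21, -23, -49, 10, 25, -7, 1, 24, -12] -> [-5, 21, -23, -49, 25, -7, 1] -> [5, -21, 23, 49, -25, 7, -1] -> [-1, 7, -25, 49, 23, -21, 5] -> [-1, 7, -25, 49, 23, -21, 5] -> [1, -7, 25, -49, -23, 21, -5]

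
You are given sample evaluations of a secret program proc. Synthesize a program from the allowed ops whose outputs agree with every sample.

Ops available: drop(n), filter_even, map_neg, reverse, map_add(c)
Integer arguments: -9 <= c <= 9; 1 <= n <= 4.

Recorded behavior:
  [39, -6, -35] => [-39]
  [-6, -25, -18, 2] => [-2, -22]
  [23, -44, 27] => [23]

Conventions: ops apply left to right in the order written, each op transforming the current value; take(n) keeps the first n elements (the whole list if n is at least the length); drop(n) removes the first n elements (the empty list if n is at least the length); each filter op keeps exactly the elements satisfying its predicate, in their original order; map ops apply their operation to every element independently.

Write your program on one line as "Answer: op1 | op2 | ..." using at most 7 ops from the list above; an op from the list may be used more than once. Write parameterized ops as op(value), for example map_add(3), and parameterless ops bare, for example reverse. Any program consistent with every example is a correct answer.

map_neg | drop(2) | reverse | map_add(9) | map_add(-5) | map_neg

Check, running the answer program on each example:
  [39, -6, -35] -> [-39, 6, 35] -> [35] -> [35] -> [44] -> [39] -> [-39]
  [-6, -25, -18, 2] -> [6, 25, 18, -2] -> [18, -2] -> [-2, 18] -> [7, 27] -> [2, 22] -> [-2, -22]
  [23, -44, 27] -> [-23, 44, -27] -> [-27] -> [-27] -> [-18] -> [-23] -> [23]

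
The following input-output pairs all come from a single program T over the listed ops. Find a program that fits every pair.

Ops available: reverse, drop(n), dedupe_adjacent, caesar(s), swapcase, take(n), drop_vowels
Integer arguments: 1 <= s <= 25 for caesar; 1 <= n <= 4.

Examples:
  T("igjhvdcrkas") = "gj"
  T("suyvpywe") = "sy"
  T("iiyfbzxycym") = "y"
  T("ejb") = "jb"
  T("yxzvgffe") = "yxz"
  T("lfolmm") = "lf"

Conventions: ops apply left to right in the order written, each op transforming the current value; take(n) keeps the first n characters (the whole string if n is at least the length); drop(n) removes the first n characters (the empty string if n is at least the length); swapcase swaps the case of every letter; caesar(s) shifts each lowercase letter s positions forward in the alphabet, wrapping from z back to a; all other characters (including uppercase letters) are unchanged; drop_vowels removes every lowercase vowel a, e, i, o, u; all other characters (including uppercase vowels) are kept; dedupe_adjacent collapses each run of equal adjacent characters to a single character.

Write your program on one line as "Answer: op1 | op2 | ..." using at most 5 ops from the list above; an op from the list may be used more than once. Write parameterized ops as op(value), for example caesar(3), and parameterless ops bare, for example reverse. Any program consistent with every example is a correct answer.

swapcase | take(3) | swapcase | drop_vowels

Check, running the answer program on each example:
  "igjhvdcrkas" -> "IGJHVDCRKAS" -> "IGJ" -> "igj" -> "gj"
  "suyvpywe" -> "SUYVPYWE" -> "SUY" -> "suy" -> "sy"
  "iiyfbzxycym" -> "IIYFBZXYCYM" -> "IIY" -> "iiy" -> "y"
  "ejb" -> "EJB" -> "EJB" -> "ejb" -> "jb"
  "yxzvgffe" -> "YXZVGFFE" -> "YXZ" -> "yxz" -> "yxz"
  "lfolmm" -> "LFOLMM" -> "LFO" -> "lfo" -> "lf"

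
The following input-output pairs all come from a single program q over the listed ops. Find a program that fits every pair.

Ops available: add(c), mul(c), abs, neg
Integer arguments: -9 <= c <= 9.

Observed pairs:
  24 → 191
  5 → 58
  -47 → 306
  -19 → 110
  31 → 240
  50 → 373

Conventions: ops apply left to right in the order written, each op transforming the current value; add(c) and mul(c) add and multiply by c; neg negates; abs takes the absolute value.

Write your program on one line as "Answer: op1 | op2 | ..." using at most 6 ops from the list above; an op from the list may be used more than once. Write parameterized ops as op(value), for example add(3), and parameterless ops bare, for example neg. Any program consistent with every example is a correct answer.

add(3) | mul(7) | add(9) | add(-7) | abs

Check, running the answer program on each example:
  24 -> 27 -> 189 -> 198 -> 191 -> 191
  5 -> 8 -> 56 -> 65 -> 58 -> 58
  -47 -> -44 -> -308 -> -299 -> -306 -> 306
  -19 -> -16 -> -112 -> -103 -> -110 -> 110
  31 -> 34 -> 238 -> 247 -> 240 -> 240
  50 -> 53 -> 371 -> 380 -> 373 -> 373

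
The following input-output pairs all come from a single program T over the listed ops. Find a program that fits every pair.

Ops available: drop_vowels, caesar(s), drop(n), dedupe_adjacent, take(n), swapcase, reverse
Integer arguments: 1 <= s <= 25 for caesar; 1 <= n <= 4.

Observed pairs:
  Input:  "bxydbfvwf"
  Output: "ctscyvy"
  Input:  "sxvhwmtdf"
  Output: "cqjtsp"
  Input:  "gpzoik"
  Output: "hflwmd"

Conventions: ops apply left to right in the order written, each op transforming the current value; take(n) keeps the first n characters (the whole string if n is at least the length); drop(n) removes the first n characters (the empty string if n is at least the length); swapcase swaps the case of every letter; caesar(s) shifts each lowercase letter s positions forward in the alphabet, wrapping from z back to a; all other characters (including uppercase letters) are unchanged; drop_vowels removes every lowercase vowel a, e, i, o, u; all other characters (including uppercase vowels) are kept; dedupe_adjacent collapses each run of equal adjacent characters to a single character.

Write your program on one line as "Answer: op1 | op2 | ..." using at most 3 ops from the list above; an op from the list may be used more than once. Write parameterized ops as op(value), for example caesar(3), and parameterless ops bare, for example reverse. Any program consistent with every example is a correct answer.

caesar(23) | reverse | drop_vowels

Check, running the answer program on each example:
  "bxydbfvwf" -> "yuvaycstc" -> "ctscyavuy" -> "ctscyvy"
  "sxvhwmtdf" -> "pusetjqac" -> "caqjtesup" -> "cqjtsp"
  "gpzoik" -> "dmwlfh" -> "hflwmd" -> "hflwmd"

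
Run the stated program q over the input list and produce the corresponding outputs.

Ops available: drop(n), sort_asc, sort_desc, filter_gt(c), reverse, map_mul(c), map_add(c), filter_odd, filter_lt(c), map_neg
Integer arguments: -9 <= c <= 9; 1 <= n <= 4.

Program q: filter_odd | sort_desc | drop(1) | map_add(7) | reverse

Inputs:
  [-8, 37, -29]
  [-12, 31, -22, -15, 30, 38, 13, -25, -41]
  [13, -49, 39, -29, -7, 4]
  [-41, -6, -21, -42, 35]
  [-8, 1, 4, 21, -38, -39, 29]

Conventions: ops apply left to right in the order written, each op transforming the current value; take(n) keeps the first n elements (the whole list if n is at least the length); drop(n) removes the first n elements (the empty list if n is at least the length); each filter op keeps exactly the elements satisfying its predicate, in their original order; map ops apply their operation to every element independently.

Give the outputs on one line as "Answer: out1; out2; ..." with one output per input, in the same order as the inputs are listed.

[-22]; [-34, -18, -8, 20]; [-42, -22, 0, 20]; [-34, -14]; [-32, 8, 28]

Execution, op by op:
  [-8, 37, -29] -> [37, -29] -> [37, -29] -> [-29] -> [-22] -> [-22]
  [-12, 31, -22, -15, 30, 38, 13, -25, -41] -> [31, -15, 13, -25, -41] -> [31, 13, -15, -25, -41] -> [13, -15, -25, -41] -> [20, -8, -18, -34] -> [-34, -18, -8, 20]
  [13, -49, 39, -29, -7, 4] -> [13, -49, 39, -29, -7] -> [39, 13, -7, -29, -49] -> [13, -7, -29, -49] -> [20, 0, -22, -42] -> [-42, -22, 0, 20]
  [-41, -6, -21, -42, 35] -> [-41, -21, 35] -> [35, -21, -41] -> [-21, -41] -> [-14, -34] -> [-34, -14]
  [-8, 1, 4, 21, -38, -39, 29] -> [1, 21, -39, 29] -> [29, 21, 1, -39] -> [21, 1, -39] -> [28, 8, -32] -> [-32, 8, 28]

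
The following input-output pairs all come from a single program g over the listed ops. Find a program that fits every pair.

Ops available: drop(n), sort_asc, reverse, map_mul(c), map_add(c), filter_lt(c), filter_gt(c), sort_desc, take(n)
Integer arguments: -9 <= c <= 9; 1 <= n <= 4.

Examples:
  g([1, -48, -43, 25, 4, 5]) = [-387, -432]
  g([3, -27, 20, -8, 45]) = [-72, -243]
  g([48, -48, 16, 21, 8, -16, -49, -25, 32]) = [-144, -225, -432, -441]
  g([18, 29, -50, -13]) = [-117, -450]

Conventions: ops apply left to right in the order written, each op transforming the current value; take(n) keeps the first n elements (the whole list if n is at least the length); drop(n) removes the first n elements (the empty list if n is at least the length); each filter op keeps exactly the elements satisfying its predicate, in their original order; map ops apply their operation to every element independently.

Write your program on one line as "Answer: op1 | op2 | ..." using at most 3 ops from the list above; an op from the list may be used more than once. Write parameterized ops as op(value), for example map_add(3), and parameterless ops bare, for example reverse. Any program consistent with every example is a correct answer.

filter_lt(-5) | map_mul(9) | sort_desc

Check, running the answer program on each example:
  [1, -48, -43, 25, 4, 5] -> [-48, -43] -> [-432, -387] -> [-387, -432]
  [3, -27, 20, -8, 45] -> [-27, -8] -> [-243, -72] -> [-72, -243]
  [48, -48, 16, 21, 8, -16, -49, -25, 32] -> [-48, -16, -49, -25] -> [-432, -144, -441, -225] -> [-144, -225, -432, -441]
  [18, 29, -50, -13] -> [-50, -13] -> [-450, -117] -> [-117, -450]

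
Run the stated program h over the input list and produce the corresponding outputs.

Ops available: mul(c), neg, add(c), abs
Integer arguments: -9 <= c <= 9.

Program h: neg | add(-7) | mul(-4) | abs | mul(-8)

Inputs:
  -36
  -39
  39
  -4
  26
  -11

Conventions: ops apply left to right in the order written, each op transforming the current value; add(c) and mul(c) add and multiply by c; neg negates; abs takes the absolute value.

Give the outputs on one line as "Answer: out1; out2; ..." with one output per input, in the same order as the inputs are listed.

-928; -1024; -1472; -96; -1056; -128

Execution, op by op:
  -36 -> 36 -> 29 -> -116 -> 116 -> -928
  -39 -> 39 -> 32 -> -128 -> 128 -> -1024
  39 -> -39 -> -46 -> 184 -> 184 -> -1472
  -4 -> 4 -> -3 -> 12 -> 12 -> -96
  26 -> -26 -> -33 -> 132 -> 132 -> -1056
  -11 -> 11 -> 4 -> -16 -> 16 -> -128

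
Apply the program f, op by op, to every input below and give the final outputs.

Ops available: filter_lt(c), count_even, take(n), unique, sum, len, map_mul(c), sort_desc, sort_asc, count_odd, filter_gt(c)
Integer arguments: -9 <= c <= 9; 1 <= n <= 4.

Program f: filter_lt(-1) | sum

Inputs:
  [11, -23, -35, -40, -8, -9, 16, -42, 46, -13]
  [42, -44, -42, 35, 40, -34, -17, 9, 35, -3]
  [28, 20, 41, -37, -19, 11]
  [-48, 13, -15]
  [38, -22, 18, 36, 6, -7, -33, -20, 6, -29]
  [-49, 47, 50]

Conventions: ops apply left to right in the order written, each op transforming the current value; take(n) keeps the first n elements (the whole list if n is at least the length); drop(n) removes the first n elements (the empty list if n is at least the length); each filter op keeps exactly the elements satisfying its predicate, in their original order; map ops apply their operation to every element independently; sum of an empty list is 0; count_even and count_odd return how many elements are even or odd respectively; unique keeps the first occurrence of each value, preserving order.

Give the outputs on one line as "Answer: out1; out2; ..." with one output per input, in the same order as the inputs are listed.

-170; -140; -56; -63; -111; -49

Execution, op by op:
  [11, -23, -35, -40, -8, -9, 16, -42, 46, -13] -> [-23, -35, -40, -8, -9, -42, -13] -> -170
  [42, -44, -42, 35, 40, -34, -17, 9, 35, -3] -> [-44, -42, -34, -17, -3] -> -140
  [28, 20, 41, -37, -19, 11] -> [-37, -19] -> -56
  [-48, 13, -15] -> [-48, -15] -> -63
  [38, -22, 18, 36, 6, -7, -33, -20, 6, -29] -> [-22, -7, -33, -20, -29] -> -111
  [-49, 47, 50] -> [-49] -> -49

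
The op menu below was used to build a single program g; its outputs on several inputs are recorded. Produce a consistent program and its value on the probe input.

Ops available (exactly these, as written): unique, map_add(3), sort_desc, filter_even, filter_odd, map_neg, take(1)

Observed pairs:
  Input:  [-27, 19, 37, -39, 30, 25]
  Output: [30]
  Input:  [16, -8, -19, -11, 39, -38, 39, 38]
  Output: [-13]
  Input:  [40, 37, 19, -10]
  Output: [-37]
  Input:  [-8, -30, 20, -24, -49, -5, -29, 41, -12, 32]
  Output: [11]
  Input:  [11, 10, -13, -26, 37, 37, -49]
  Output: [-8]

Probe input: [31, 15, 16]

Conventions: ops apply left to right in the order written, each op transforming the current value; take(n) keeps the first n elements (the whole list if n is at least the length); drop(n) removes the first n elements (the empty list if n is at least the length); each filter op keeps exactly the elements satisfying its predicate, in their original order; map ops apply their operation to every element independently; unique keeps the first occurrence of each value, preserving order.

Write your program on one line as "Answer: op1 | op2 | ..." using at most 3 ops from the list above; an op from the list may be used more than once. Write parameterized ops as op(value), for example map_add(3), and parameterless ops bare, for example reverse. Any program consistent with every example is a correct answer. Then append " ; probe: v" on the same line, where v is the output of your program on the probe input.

take(1) | map_neg | map_add(3) ; probe: [-28]

Check, running the answer program on each example:
  [-27, 19, 37, -39, 30, 25] -> [-27] -> [27] -> [30]
  [16, -8, -19, -11, 39, -38, 39, 38] -> [16] -> [-16] -> [-13]
  [40, 37, 19, -10] -> [40] -> [-40] -> [-37]
  [-8, -30, 20, -24, -49, -5, -29, 41, -12, 32] -> [-8] -> [8] -> [11]
  [11, 10, -13, -26, 37, 37, -49] -> [11] -> [-11] -> [-8]
  probe: [31, 15, 16] -> [31] -> [-31] -> [-28]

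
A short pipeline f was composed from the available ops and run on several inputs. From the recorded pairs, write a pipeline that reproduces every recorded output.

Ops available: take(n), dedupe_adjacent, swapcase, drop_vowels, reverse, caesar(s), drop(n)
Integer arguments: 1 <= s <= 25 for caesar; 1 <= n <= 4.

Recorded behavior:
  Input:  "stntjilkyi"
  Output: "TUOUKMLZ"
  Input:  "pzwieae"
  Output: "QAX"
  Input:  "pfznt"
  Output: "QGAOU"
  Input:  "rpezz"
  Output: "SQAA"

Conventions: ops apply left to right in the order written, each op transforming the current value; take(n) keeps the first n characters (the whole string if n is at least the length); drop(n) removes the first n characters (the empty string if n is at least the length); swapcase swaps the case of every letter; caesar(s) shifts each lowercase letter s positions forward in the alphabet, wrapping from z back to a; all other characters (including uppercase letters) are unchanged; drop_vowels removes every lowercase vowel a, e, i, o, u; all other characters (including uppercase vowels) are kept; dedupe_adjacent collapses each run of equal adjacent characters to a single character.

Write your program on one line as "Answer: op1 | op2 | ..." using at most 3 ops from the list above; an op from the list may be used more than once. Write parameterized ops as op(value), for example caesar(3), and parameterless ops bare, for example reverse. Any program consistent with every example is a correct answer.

drop_vowels | caesar(1) | swapcase

Check, running the answer program on each example:
  "stntjilkyi" -> "stntjlky" -> "tuoukmlz" -> "TUOUKMLZ"
  "pzwieae" -> "pzw" -> "qax" -> "QAX"
  "pfznt" -> "pfznt" -> "qgaou" -> "QGAOU"
  "rpezz" -> "rpzz" -> "sqaa" -> "SQAA"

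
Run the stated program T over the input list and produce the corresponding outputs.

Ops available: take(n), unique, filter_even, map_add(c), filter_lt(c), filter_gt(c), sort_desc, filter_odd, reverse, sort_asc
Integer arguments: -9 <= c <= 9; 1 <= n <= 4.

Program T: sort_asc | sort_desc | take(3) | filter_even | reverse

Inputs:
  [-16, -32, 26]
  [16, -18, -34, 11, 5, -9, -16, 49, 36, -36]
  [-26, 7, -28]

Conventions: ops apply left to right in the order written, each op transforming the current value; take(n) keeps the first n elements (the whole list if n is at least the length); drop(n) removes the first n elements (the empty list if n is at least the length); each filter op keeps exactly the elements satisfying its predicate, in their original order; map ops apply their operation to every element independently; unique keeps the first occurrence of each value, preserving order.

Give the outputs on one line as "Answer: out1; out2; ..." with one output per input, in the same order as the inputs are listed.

[-32, -16, 26]; [16, 36]; [-28, -26]

Execution, op by op:
  [-16, -32, 26] -> [-32, -16, 26] -> [26, -16, -32] -> [26, -16, -32] -> [26, -16, -32] -> [-32, -16, 26]
  [16, -18, -34, 11, 5, -9, -16, 49, 36, -36] -> [-36, -34, -18, -16, -9, 5, 11, 16, 36, 49] -> [49, 36, 16, 11, 5, -9, -16, -18, -34, -36] -> [49, 36, 16] -> [36, 16] -> [16, 36]
  [-26, 7, -28] -> [-28, -26, 7] -> [7, -26, -28] -> [7, -26, -28] -> [-26, -28] -> [-28, -26]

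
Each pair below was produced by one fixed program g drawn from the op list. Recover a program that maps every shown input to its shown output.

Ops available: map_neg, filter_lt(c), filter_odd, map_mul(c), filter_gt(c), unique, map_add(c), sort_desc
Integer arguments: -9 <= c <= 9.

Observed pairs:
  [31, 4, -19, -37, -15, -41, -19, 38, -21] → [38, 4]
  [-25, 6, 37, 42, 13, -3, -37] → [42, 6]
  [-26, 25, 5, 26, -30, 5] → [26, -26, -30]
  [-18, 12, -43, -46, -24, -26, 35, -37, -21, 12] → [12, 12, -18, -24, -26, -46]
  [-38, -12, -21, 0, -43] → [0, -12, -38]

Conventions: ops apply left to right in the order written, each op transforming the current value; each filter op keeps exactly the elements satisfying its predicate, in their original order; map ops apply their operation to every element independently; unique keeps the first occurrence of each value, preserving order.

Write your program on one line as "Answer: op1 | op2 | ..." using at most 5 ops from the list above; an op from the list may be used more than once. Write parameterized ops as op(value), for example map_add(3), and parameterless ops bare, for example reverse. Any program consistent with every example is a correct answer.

map_add(7) | filter_odd | map_add(-7) | sort_desc

Check, running the answer program on each example:
  [31, 4, -19, -37, -15, -41, -19, 38, -21] -> [38, 11, -12, -30, -8, -34, -12, 45, -14] -> [11, 45] -> [4, 38] -> [38, 4]
  [-25, 6, 37, 42, 13, -3, -37] -> [-18, 13, 44, 49, 20, 4, -30] -> [13, 49] -> [6, 42] -> [42, 6]
  [-26, 25, 5, 26, -30, 5] -> [-19, 32, 12, 33, -23, 12] -> [-19, 33, -23] -> [-26, 26, -30] -> [26, -26, -30]
  [-18, 12, -43, -46, -24, -26, 35, -37, -21, 12] -> [-11, 19, -36, -39, -17, -19, 42, -30, -14, 19] -> [-11, 19, -39, -17, -19, 19] -> [-18, 12, -46, -24, -26, 12] -> [12, 12, -18, -24, -26, -46]
  [-38, -12, -21, 0, -43] -> [-31, -5, -14, 7, -36] -> [-31, -5, 7] -> [-38, -12, 0] -> [0, -12, -38]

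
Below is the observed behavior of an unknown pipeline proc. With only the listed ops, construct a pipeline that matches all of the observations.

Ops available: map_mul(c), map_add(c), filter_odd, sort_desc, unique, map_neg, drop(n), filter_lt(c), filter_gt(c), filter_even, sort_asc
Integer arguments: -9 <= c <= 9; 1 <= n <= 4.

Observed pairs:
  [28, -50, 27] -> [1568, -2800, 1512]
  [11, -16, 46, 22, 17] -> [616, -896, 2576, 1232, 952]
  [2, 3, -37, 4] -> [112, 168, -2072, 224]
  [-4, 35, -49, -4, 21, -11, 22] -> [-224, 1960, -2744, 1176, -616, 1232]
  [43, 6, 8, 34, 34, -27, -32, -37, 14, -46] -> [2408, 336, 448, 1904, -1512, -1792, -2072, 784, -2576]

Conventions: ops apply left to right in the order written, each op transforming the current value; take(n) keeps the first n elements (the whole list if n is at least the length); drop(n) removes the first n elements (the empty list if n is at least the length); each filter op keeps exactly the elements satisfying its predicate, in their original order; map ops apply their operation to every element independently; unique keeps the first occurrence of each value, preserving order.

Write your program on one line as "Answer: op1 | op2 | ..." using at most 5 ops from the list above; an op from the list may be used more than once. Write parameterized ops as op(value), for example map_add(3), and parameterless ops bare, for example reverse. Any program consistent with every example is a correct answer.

unique | map_mul(8) | map_neg | map_mul(-7)

Check, running the answer program on each example:
  [28, -50, 27] -> [28, -50, 27] -> [224, -400, 216] -> [-224, 400, -216] -> [1568, -2800, 1512]
  [11, -16, 46, 22, 17] -> [11, -16, 46, 22, 17] -> [88, -128, 368, 176, 136] -> [-88, 128, -368, -176, -136] -> [616, -896, 2576, 1232, 952]
  [2, 3, -37, 4] -> [2, 3, -37, 4] -> [16, 24, -296, 32] -> [-16, -24, 296, -32] -> [112, 168, -2072, 224]
  [-4, 35, -49, -4, 21, -11, 22] -> [-4, 35, -49, 21, -11, 22] -> [-32, 280, -392, 168, -88, 176] -> [32, -280, 392, -168, 88, -176] -> [-224, 1960, -2744, 1176, -616, 1232]
  [43, 6, 8, 34, 34, -27, -32, -37, 14, -46] -> [43, 6, 8, 34, -27, -32, -37, 14, -46] -> [344, 48, 64, 272, -216, -256, -296, 112, -368] -> [-344, -48, -64, -272, 216, 256, 296, -112, 368] -> [2408, 336, 448, 1904, -1512, -1792, -2072, 784, -2576]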